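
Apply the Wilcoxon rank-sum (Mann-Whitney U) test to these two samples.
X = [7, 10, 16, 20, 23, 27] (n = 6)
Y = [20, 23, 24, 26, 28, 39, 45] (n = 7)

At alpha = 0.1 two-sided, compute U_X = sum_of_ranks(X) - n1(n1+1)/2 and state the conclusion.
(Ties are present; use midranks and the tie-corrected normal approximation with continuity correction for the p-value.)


Step 1: Combine and sort all 13 observations; assign midranks.
sorted (value, group): (7,X), (10,X), (16,X), (20,X), (20,Y), (23,X), (23,Y), (24,Y), (26,Y), (27,X), (28,Y), (39,Y), (45,Y)
ranks: 7->1, 10->2, 16->3, 20->4.5, 20->4.5, 23->6.5, 23->6.5, 24->8, 26->9, 27->10, 28->11, 39->12, 45->13
Step 2: Rank sum for X: R1 = 1 + 2 + 3 + 4.5 + 6.5 + 10 = 27.
Step 3: U_X = R1 - n1(n1+1)/2 = 27 - 6*7/2 = 27 - 21 = 6.
       U_Y = n1*n2 - U_X = 42 - 6 = 36.
Step 4: Ties are present, so use the tie-corrected normal approximation (with continuity correction) for the p-value.
Step 5: p-value = 0.037788; compare to alpha = 0.1. reject H0.

U_X = 6, p = 0.037788, reject H0 at alpha = 0.1.


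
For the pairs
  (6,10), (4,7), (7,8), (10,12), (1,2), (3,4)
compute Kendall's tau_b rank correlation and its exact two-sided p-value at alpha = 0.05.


Step 1: Enumerate the 15 unordered pairs (i,j) with i<j and classify each by sign(x_j-x_i) * sign(y_j-y_i).
  (1,2):dx=-2,dy=-3->C; (1,3):dx=+1,dy=-2->D; (1,4):dx=+4,dy=+2->C; (1,5):dx=-5,dy=-8->C
  (1,6):dx=-3,dy=-6->C; (2,3):dx=+3,dy=+1->C; (2,4):dx=+6,dy=+5->C; (2,5):dx=-3,dy=-5->C
  (2,6):dx=-1,dy=-3->C; (3,4):dx=+3,dy=+4->C; (3,5):dx=-6,dy=-6->C; (3,6):dx=-4,dy=-4->C
  (4,5):dx=-9,dy=-10->C; (4,6):dx=-7,dy=-8->C; (5,6):dx=+2,dy=+2->C
Step 2: C = 14, D = 1, total pairs = 15.
Step 3: tau = (C - D)/(n(n-1)/2) = (14 - 1)/15 = 0.866667.
Step 4: Exact two-sided p-value (enumerate n! = 720 permutations of y under H0): p = 0.016667.
Step 5: alpha = 0.05. reject H0.

tau_b = 0.8667 (C=14, D=1), p = 0.016667, reject H0.


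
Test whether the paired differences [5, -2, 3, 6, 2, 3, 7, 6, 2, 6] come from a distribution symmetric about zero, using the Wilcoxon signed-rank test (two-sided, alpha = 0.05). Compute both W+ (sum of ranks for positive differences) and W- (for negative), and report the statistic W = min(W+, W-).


Step 1: Drop any zero differences (none here) and take |d_i|.
|d| = [5, 2, 3, 6, 2, 3, 7, 6, 2, 6]
Step 2: Midrank |d_i| (ties get averaged ranks).
ranks: |5|->6, |2|->2, |3|->4.5, |6|->8, |2|->2, |3|->4.5, |7|->10, |6|->8, |2|->2, |6|->8
Step 3: Attach original signs; sum ranks with positive sign and with negative sign.
W+ = 6 + 4.5 + 8 + 2 + 4.5 + 10 + 8 + 2 + 8 = 53
W- = 2 = 2
(Check: W+ + W- = 55 should equal n(n+1)/2 = 55.)
Step 4: Test statistic W = min(W+, W-) = 2.
Step 5: Ties in |d|, so use the tie-corrected normal approximation.
        E[W] = n(n+1)/4 = 10*11/4 = 27.5.
        Tie groups: |d|=2 (t=3), |d|=3 (t=2), |d|=6 (t=3); sum(t^3 - t) = 54.
        Var[W] = n(n+1)(2n+1)/24 - sum(t^3-t)/48 = 2310/24 - 54/48 = 95.125.
        z = (W - E[W]) / sqrt(Var[W]) = (2 - 27.5) / 9.7532 = -2.6145.
        Two-sided p = 2*Phi(z) = 0.008935.
Step 6: alpha = 0.05. reject H0.

W+ = 53, W- = 2, W = min = 2, p = 0.008935, reject H0.


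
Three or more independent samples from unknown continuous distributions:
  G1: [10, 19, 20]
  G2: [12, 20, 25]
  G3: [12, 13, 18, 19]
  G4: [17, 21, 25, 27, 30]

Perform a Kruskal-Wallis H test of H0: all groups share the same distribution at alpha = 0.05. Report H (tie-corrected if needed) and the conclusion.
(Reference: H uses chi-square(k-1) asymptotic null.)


Step 1: Combine all N = 15 observations and assign midranks.
sorted (value, group, rank): (10,G1,1), (12,G2,2.5), (12,G3,2.5), (13,G3,4), (17,G4,5), (18,G3,6), (19,G1,7.5), (19,G3,7.5), (20,G1,9.5), (20,G2,9.5), (21,G4,11), (25,G2,12.5), (25,G4,12.5), (27,G4,14), (30,G4,15)
Step 2: Sum ranks within each group.
R_1 = 18 (n_1 = 3)
R_2 = 24.5 (n_2 = 3)
R_3 = 20 (n_3 = 4)
R_4 = 57.5 (n_4 = 5)
Step 3: H = 12/(N(N+1)) * sum(R_i^2/n_i) - 3(N+1)
     = 12/(15*16) * (18^2/3 + 24.5^2/3 + 20^2/4 + 57.5^2/5) - 3*16
     = 0.050000 * 1069.33 - 48
     = 5.466667.
Step 4: Ties present; correction factor C = 1 - 24/(15^3 - 15) = 0.992857. Corrected H = 5.466667 / 0.992857 = 5.505995.
Step 5: Under H0, H ~ chi^2(3); p-value = 0.138280.
Step 6: alpha = 0.05. fail to reject H0.

H = 5.5060, df = 3, p = 0.138280, fail to reject H0.


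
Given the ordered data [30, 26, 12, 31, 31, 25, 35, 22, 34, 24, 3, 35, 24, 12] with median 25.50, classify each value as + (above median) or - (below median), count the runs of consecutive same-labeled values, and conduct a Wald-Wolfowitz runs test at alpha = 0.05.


Step 1: Compute median = 25.50; label A = above, B = below.
Labels in order: AABAABABABBABB  (n_A = 7, n_B = 7)
Step 2: Count runs R = 10.
Step 3: Under H0 (random ordering), E[R] = 2*n_A*n_B/(n_A+n_B) + 1 = 2*7*7/14 + 1 = 8.0000.
        Var[R] = 2*n_A*n_B*(2*n_A*n_B - n_A - n_B) / ((n_A+n_B)^2 * (n_A+n_B-1)) = 8232/2548 = 3.2308.
        SD[R] = 1.7974.
Step 4: Continuity-corrected z = (R - 0.5 - E[R]) / SD[R] = (10 - 0.5 - 8.0000) / 1.7974 = 0.8345.
Step 5: Two-sided p-value via normal approximation = 2*(1 - Phi(|z|)) = 0.403986.
Step 6: alpha = 0.05. fail to reject H0.

R = 10, z = 0.8345, p = 0.403986, fail to reject H0.


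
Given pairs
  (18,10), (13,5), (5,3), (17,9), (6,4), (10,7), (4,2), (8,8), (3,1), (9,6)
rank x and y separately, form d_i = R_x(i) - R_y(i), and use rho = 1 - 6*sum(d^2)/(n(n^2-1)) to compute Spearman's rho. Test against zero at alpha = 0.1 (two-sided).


Step 1: Rank x and y separately (midranks; no ties here).
rank(x): 18->10, 13->8, 5->3, 17->9, 6->4, 10->7, 4->2, 8->5, 3->1, 9->6
rank(y): 10->10, 5->5, 3->3, 9->9, 4->4, 7->7, 2->2, 8->8, 1->1, 6->6
Step 2: d_i = R_x(i) - R_y(i); compute d_i^2.
  (10-10)^2=0, (8-5)^2=9, (3-3)^2=0, (9-9)^2=0, (4-4)^2=0, (7-7)^2=0, (2-2)^2=0, (5-8)^2=9, (1-1)^2=0, (6-6)^2=0
sum(d^2) = 18.
Step 3: rho = 1 - 6*18 / (10*(10^2 - 1)) = 1 - 108/990 = 0.890909.
Step 4: Under H0, t = rho * sqrt((n-2)/(1-rho^2)) = 5.5482 ~ t(8).
Step 5: Two-sided p-value from the t-distribution with 8 df = 0.000542.
Step 6: alpha = 0.1. reject H0.

rho = 0.8909, p = 0.000542, reject H0 at alpha = 0.1.


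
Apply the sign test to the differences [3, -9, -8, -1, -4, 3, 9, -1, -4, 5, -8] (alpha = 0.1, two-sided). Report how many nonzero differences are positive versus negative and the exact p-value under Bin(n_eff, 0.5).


Step 1: Discard zero differences. Original n = 11; n_eff = number of nonzero differences = 11.
Nonzero differences (with sign): +3, -9, -8, -1, -4, +3, +9, -1, -4, +5, -8
Step 2: Count signs: positive = 4, negative = 7.
Step 3: Under H0: P(positive) = 0.5, so the number of positives S ~ Bin(11, 0.5).
Step 4: Two-sided exact p-value = sum of Bin(11,0.5) probabilities at or below the observed probability = 0.548828.
Step 5: alpha = 0.1. fail to reject H0.

n_eff = 11, pos = 4, neg = 7, p = 0.548828, fail to reject H0.


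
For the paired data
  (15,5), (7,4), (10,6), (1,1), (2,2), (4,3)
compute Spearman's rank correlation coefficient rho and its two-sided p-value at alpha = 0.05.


Step 1: Rank x and y separately (midranks; no ties here).
rank(x): 15->6, 7->4, 10->5, 1->1, 2->2, 4->3
rank(y): 5->5, 4->4, 6->6, 1->1, 2->2, 3->3
Step 2: d_i = R_x(i) - R_y(i); compute d_i^2.
  (6-5)^2=1, (4-4)^2=0, (5-6)^2=1, (1-1)^2=0, (2-2)^2=0, (3-3)^2=0
sum(d^2) = 2.
Step 3: rho = 1 - 6*2 / (6*(6^2 - 1)) = 1 - 12/210 = 0.942857.
Step 4: Under H0, t = rho * sqrt((n-2)/(1-rho^2)) = 5.6595 ~ t(4).
Step 5: Two-sided p-value from the t-distribution with 4 df = 0.004805.
Step 6: alpha = 0.05. reject H0.

rho = 0.9429, p = 0.004805, reject H0 at alpha = 0.05.


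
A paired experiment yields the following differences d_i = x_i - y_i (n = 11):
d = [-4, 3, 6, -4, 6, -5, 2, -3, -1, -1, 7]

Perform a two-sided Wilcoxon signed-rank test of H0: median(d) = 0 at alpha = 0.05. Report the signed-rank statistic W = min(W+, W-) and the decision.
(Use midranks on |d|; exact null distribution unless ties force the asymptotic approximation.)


Step 1: Drop any zero differences (none here) and take |d_i|.
|d| = [4, 3, 6, 4, 6, 5, 2, 3, 1, 1, 7]
Step 2: Midrank |d_i| (ties get averaged ranks).
ranks: |4|->6.5, |3|->4.5, |6|->9.5, |4|->6.5, |6|->9.5, |5|->8, |2|->3, |3|->4.5, |1|->1.5, |1|->1.5, |7|->11
Step 3: Attach original signs; sum ranks with positive sign and with negative sign.
W+ = 4.5 + 9.5 + 9.5 + 3 + 11 = 37.5
W- = 6.5 + 6.5 + 8 + 4.5 + 1.5 + 1.5 = 28.5
(Check: W+ + W- = 66 should equal n(n+1)/2 = 66.)
Step 4: Test statistic W = min(W+, W-) = 28.5.
Step 5: Ties in |d|, so use the tie-corrected normal approximation.
        E[W] = n(n+1)/4 = 11*12/4 = 33.
        Tie groups: |d|=1 (t=2), |d|=3 (t=2), |d|=4 (t=2), |d|=6 (t=2); sum(t^3 - t) = 24.
        Var[W] = n(n+1)(2n+1)/24 - sum(t^3-t)/48 = 3036/24 - 24/48 = 126.
        z = (W - E[W]) / sqrt(Var[W]) = (28.5 - 33) / 11.2250 = -0.4009.
        Two-sided p = 2*Phi(z) = 0.688500.
Step 6: alpha = 0.05. fail to reject H0.

W+ = 37.5, W- = 28.5, W = min = 28.5, p = 0.688500, fail to reject H0.


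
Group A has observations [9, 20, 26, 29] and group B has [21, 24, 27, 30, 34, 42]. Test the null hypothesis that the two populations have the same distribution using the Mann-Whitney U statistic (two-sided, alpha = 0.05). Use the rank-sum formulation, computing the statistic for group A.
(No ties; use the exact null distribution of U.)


Step 1: Combine and sort all 10 observations; assign midranks.
sorted (value, group): (9,X), (20,X), (21,Y), (24,Y), (26,X), (27,Y), (29,X), (30,Y), (34,Y), (42,Y)
ranks: 9->1, 20->2, 21->3, 24->4, 26->5, 27->6, 29->7, 30->8, 34->9, 42->10
Step 2: Rank sum for X: R1 = 1 + 2 + 5 + 7 = 15.
Step 3: U_X = R1 - n1(n1+1)/2 = 15 - 4*5/2 = 15 - 10 = 5.
       U_Y = n1*n2 - U_X = 24 - 5 = 19.
Step 4: No ties, so the exact null distribution of U (based on enumerating the C(10,4) = 210 equally likely rank assignments) gives the two-sided p-value.
Step 5: p-value = 0.171429; compare to alpha = 0.05. fail to reject H0.

U_X = 5, p = 0.171429, fail to reject H0 at alpha = 0.05.


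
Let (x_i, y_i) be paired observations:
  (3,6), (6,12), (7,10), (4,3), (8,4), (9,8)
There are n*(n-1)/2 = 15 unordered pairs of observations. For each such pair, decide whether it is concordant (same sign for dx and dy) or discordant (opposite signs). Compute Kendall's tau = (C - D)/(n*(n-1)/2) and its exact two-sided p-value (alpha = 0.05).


Step 1: Enumerate the 15 unordered pairs (i,j) with i<j and classify each by sign(x_j-x_i) * sign(y_j-y_i).
  (1,2):dx=+3,dy=+6->C; (1,3):dx=+4,dy=+4->C; (1,4):dx=+1,dy=-3->D; (1,5):dx=+5,dy=-2->D
  (1,6):dx=+6,dy=+2->C; (2,3):dx=+1,dy=-2->D; (2,4):dx=-2,dy=-9->C; (2,5):dx=+2,dy=-8->D
  (2,6):dx=+3,dy=-4->D; (3,4):dx=-3,dy=-7->C; (3,5):dx=+1,dy=-6->D; (3,6):dx=+2,dy=-2->D
  (4,5):dx=+4,dy=+1->C; (4,6):dx=+5,dy=+5->C; (5,6):dx=+1,dy=+4->C
Step 2: C = 8, D = 7, total pairs = 15.
Step 3: tau = (C - D)/(n(n-1)/2) = (8 - 7)/15 = 0.066667.
Step 4: Exact two-sided p-value (enumerate n! = 720 permutations of y under H0): p = 1.000000.
Step 5: alpha = 0.05. fail to reject H0.

tau_b = 0.0667 (C=8, D=7), p = 1.000000, fail to reject H0.


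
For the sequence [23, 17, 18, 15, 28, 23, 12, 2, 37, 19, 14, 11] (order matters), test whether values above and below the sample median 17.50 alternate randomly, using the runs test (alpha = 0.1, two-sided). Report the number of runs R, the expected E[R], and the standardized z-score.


Step 1: Compute median = 17.50; label A = above, B = below.
Labels in order: ABABAABBAABB  (n_A = 6, n_B = 6)
Step 2: Count runs R = 8.
Step 3: Under H0 (random ordering), E[R] = 2*n_A*n_B/(n_A+n_B) + 1 = 2*6*6/12 + 1 = 7.0000.
        Var[R] = 2*n_A*n_B*(2*n_A*n_B - n_A - n_B) / ((n_A+n_B)^2 * (n_A+n_B-1)) = 4320/1584 = 2.7273.
        SD[R] = 1.6514.
Step 4: Continuity-corrected z = (R - 0.5 - E[R]) / SD[R] = (8 - 0.5 - 7.0000) / 1.6514 = 0.3028.
Step 5: Two-sided p-value via normal approximation = 2*(1 - Phi(|z|)) = 0.762069.
Step 6: alpha = 0.1. fail to reject H0.

R = 8, z = 0.3028, p = 0.762069, fail to reject H0.


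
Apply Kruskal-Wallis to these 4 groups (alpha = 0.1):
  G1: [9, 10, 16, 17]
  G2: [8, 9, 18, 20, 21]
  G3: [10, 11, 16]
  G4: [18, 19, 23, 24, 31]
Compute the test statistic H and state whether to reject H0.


Step 1: Combine all N = 17 observations and assign midranks.
sorted (value, group, rank): (8,G2,1), (9,G1,2.5), (9,G2,2.5), (10,G1,4.5), (10,G3,4.5), (11,G3,6), (16,G1,7.5), (16,G3,7.5), (17,G1,9), (18,G2,10.5), (18,G4,10.5), (19,G4,12), (20,G2,13), (21,G2,14), (23,G4,15), (24,G4,16), (31,G4,17)
Step 2: Sum ranks within each group.
R_1 = 23.5 (n_1 = 4)
R_2 = 41 (n_2 = 5)
R_3 = 18 (n_3 = 3)
R_4 = 70.5 (n_4 = 5)
Step 3: H = 12/(N(N+1)) * sum(R_i^2/n_i) - 3(N+1)
     = 12/(17*18) * (23.5^2/4 + 41^2/5 + 18^2/3 + 70.5^2/5) - 3*18
     = 0.039216 * 1576.31 - 54
     = 7.816176.
Step 4: Ties present; correction factor C = 1 - 24/(17^3 - 17) = 0.995098. Corrected H = 7.816176 / 0.995098 = 7.854680.
Step 5: Under H0, H ~ chi^2(3); p-value = 0.049112.
Step 6: alpha = 0.1. reject H0.

H = 7.8547, df = 3, p = 0.049112, reject H0.


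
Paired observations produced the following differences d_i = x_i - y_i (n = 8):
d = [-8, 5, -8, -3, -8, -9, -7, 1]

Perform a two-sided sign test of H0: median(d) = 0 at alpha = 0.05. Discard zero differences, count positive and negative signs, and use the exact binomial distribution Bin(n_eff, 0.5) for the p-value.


Step 1: Discard zero differences. Original n = 8; n_eff = number of nonzero differences = 8.
Nonzero differences (with sign): -8, +5, -8, -3, -8, -9, -7, +1
Step 2: Count signs: positive = 2, negative = 6.
Step 3: Under H0: P(positive) = 0.5, so the number of positives S ~ Bin(8, 0.5).
Step 4: Two-sided exact p-value = sum of Bin(8,0.5) probabilities at or below the observed probability = 0.289062.
Step 5: alpha = 0.05. fail to reject H0.

n_eff = 8, pos = 2, neg = 6, p = 0.289062, fail to reject H0.


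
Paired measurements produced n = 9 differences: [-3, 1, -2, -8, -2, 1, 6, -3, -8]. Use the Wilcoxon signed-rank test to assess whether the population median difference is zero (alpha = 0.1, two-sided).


Step 1: Drop any zero differences (none here) and take |d_i|.
|d| = [3, 1, 2, 8, 2, 1, 6, 3, 8]
Step 2: Midrank |d_i| (ties get averaged ranks).
ranks: |3|->5.5, |1|->1.5, |2|->3.5, |8|->8.5, |2|->3.5, |1|->1.5, |6|->7, |3|->5.5, |8|->8.5
Step 3: Attach original signs; sum ranks with positive sign and with negative sign.
W+ = 1.5 + 1.5 + 7 = 10
W- = 5.5 + 3.5 + 8.5 + 3.5 + 5.5 + 8.5 = 35
(Check: W+ + W- = 45 should equal n(n+1)/2 = 45.)
Step 4: Test statistic W = min(W+, W-) = 10.
Step 5: Ties in |d|, so use the tie-corrected normal approximation.
        E[W] = n(n+1)/4 = 9*10/4 = 22.5.
        Tie groups: |d|=1 (t=2), |d|=2 (t=2), |d|=3 (t=2), |d|=8 (t=2); sum(t^3 - t) = 24.
        Var[W] = n(n+1)(2n+1)/24 - sum(t^3-t)/48 = 1710/24 - 24/48 = 70.75.
        z = (W - E[W]) / sqrt(Var[W]) = (10 - 22.5) / 8.4113 = -1.4861.
        Two-sided p = 2*Phi(z) = 0.137254.
Step 6: alpha = 0.1. fail to reject H0.

W+ = 10, W- = 35, W = min = 10, p = 0.137254, fail to reject H0.


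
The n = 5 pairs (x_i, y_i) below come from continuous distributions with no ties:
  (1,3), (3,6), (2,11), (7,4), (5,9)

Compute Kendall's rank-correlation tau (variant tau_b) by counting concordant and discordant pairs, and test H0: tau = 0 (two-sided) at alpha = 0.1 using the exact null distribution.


Step 1: Enumerate the 10 unordered pairs (i,j) with i<j and classify each by sign(x_j-x_i) * sign(y_j-y_i).
  (1,2):dx=+2,dy=+3->C; (1,3):dx=+1,dy=+8->C; (1,4):dx=+6,dy=+1->C; (1,5):dx=+4,dy=+6->C
  (2,3):dx=-1,dy=+5->D; (2,4):dx=+4,dy=-2->D; (2,5):dx=+2,dy=+3->C; (3,4):dx=+5,dy=-7->D
  (3,5):dx=+3,dy=-2->D; (4,5):dx=-2,dy=+5->D
Step 2: C = 5, D = 5, total pairs = 10.
Step 3: tau = (C - D)/(n(n-1)/2) = (5 - 5)/10 = 0.000000.
Step 4: Exact two-sided p-value (enumerate n! = 120 permutations of y under H0): p = 1.000000.
Step 5: alpha = 0.1. fail to reject H0.

tau_b = 0.0000 (C=5, D=5), p = 1.000000, fail to reject H0.


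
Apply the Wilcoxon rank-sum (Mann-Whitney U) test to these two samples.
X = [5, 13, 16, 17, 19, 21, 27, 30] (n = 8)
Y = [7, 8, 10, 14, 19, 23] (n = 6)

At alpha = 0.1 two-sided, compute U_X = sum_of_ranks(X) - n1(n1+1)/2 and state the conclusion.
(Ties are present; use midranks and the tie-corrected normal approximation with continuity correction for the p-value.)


Step 1: Combine and sort all 14 observations; assign midranks.
sorted (value, group): (5,X), (7,Y), (8,Y), (10,Y), (13,X), (14,Y), (16,X), (17,X), (19,X), (19,Y), (21,X), (23,Y), (27,X), (30,X)
ranks: 5->1, 7->2, 8->3, 10->4, 13->5, 14->6, 16->7, 17->8, 19->9.5, 19->9.5, 21->11, 23->12, 27->13, 30->14
Step 2: Rank sum for X: R1 = 1 + 5 + 7 + 8 + 9.5 + 11 + 13 + 14 = 68.5.
Step 3: U_X = R1 - n1(n1+1)/2 = 68.5 - 8*9/2 = 68.5 - 36 = 32.5.
       U_Y = n1*n2 - U_X = 48 - 32.5 = 15.5.
Step 4: Ties are present, so use the tie-corrected normal approximation (with continuity correction) for the p-value.
Step 5: p-value = 0.301168; compare to alpha = 0.1. fail to reject H0.

U_X = 32.5, p = 0.301168, fail to reject H0 at alpha = 0.1.


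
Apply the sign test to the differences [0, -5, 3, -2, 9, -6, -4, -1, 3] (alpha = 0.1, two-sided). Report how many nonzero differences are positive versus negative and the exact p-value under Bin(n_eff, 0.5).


Step 1: Discard zero differences. Original n = 9; n_eff = number of nonzero differences = 8.
Nonzero differences (with sign): -5, +3, -2, +9, -6, -4, -1, +3
Step 2: Count signs: positive = 3, negative = 5.
Step 3: Under H0: P(positive) = 0.5, so the number of positives S ~ Bin(8, 0.5).
Step 4: Two-sided exact p-value = sum of Bin(8,0.5) probabilities at or below the observed probability = 0.726562.
Step 5: alpha = 0.1. fail to reject H0.

n_eff = 8, pos = 3, neg = 5, p = 0.726562, fail to reject H0.


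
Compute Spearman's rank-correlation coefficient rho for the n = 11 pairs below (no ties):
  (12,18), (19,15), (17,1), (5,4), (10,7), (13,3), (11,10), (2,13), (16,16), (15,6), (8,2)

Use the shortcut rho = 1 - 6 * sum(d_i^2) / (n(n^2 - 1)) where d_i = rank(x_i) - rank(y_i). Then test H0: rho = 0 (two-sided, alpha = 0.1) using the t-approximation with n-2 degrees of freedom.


Step 1: Rank x and y separately (midranks; no ties here).
rank(x): 12->6, 19->11, 17->10, 5->2, 10->4, 13->7, 11->5, 2->1, 16->9, 15->8, 8->3
rank(y): 18->11, 15->9, 1->1, 4->4, 7->6, 3->3, 10->7, 13->8, 16->10, 6->5, 2->2
Step 2: d_i = R_x(i) - R_y(i); compute d_i^2.
  (6-11)^2=25, (11-9)^2=4, (10-1)^2=81, (2-4)^2=4, (4-6)^2=4, (7-3)^2=16, (5-7)^2=4, (1-8)^2=49, (9-10)^2=1, (8-5)^2=9, (3-2)^2=1
sum(d^2) = 198.
Step 3: rho = 1 - 6*198 / (11*(11^2 - 1)) = 1 - 1188/1320 = 0.100000.
Step 4: Under H0, t = rho * sqrt((n-2)/(1-rho^2)) = 0.3015 ~ t(9).
Step 5: Two-sided p-value from the t-distribution with 9 df = 0.769875.
Step 6: alpha = 0.1. fail to reject H0.

rho = 0.1000, p = 0.769875, fail to reject H0 at alpha = 0.1.


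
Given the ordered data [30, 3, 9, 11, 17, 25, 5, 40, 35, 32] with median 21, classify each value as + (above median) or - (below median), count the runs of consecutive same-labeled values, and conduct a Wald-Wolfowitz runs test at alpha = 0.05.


Step 1: Compute median = 21; label A = above, B = below.
Labels in order: ABBBBABAAA  (n_A = 5, n_B = 5)
Step 2: Count runs R = 5.
Step 3: Under H0 (random ordering), E[R] = 2*n_A*n_B/(n_A+n_B) + 1 = 2*5*5/10 + 1 = 6.0000.
        Var[R] = 2*n_A*n_B*(2*n_A*n_B - n_A - n_B) / ((n_A+n_B)^2 * (n_A+n_B-1)) = 2000/900 = 2.2222.
        SD[R] = 1.4907.
Step 4: Continuity-corrected z = (R + 0.5 - E[R]) / SD[R] = (5 + 0.5 - 6.0000) / 1.4907 = -0.3354.
Step 5: Two-sided p-value via normal approximation = 2*(1 - Phi(|z|)) = 0.737316.
Step 6: alpha = 0.05. fail to reject H0.

R = 5, z = -0.3354, p = 0.737316, fail to reject H0.


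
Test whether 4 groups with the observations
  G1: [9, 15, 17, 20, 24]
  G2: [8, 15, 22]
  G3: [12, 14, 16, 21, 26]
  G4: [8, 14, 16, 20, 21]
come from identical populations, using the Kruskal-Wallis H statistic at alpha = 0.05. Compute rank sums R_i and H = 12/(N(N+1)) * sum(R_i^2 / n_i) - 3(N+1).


Step 1: Combine all N = 18 observations and assign midranks.
sorted (value, group, rank): (8,G2,1.5), (8,G4,1.5), (9,G1,3), (12,G3,4), (14,G3,5.5), (14,G4,5.5), (15,G1,7.5), (15,G2,7.5), (16,G3,9.5), (16,G4,9.5), (17,G1,11), (20,G1,12.5), (20,G4,12.5), (21,G3,14.5), (21,G4,14.5), (22,G2,16), (24,G1,17), (26,G3,18)
Step 2: Sum ranks within each group.
R_1 = 51 (n_1 = 5)
R_2 = 25 (n_2 = 3)
R_3 = 51.5 (n_3 = 5)
R_4 = 43.5 (n_4 = 5)
Step 3: H = 12/(N(N+1)) * sum(R_i^2/n_i) - 3(N+1)
     = 12/(18*19) * (51^2/5 + 25^2/3 + 51.5^2/5 + 43.5^2/5) - 3*19
     = 0.035088 * 1637.43 - 57
     = 0.453801.
Step 4: Ties present; correction factor C = 1 - 36/(18^3 - 18) = 0.993808. Corrected H = 0.453801 / 0.993808 = 0.456629.
Step 5: Under H0, H ~ chi^2(3); p-value = 0.928311.
Step 6: alpha = 0.05. fail to reject H0.

H = 0.4566, df = 3, p = 0.928311, fail to reject H0.


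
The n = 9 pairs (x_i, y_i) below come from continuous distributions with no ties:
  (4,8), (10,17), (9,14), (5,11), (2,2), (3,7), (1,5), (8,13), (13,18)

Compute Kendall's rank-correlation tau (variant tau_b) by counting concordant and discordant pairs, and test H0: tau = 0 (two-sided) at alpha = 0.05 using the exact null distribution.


Step 1: Enumerate the 36 unordered pairs (i,j) with i<j and classify each by sign(x_j-x_i) * sign(y_j-y_i).
  (1,2):dx=+6,dy=+9->C; (1,3):dx=+5,dy=+6->C; (1,4):dx=+1,dy=+3->C; (1,5):dx=-2,dy=-6->C
  (1,6):dx=-1,dy=-1->C; (1,7):dx=-3,dy=-3->C; (1,8):dx=+4,dy=+5->C; (1,9):dx=+9,dy=+10->C
  (2,3):dx=-1,dy=-3->C; (2,4):dx=-5,dy=-6->C; (2,5):dx=-8,dy=-15->C; (2,6):dx=-7,dy=-10->C
  (2,7):dx=-9,dy=-12->C; (2,8):dx=-2,dy=-4->C; (2,9):dx=+3,dy=+1->C; (3,4):dx=-4,dy=-3->C
  (3,5):dx=-7,dy=-12->C; (3,6):dx=-6,dy=-7->C; (3,7):dx=-8,dy=-9->C; (3,8):dx=-1,dy=-1->C
  (3,9):dx=+4,dy=+4->C; (4,5):dx=-3,dy=-9->C; (4,6):dx=-2,dy=-4->C; (4,7):dx=-4,dy=-6->C
  (4,8):dx=+3,dy=+2->C; (4,9):dx=+8,dy=+7->C; (5,6):dx=+1,dy=+5->C; (5,7):dx=-1,dy=+3->D
  (5,8):dx=+6,dy=+11->C; (5,9):dx=+11,dy=+16->C; (6,7):dx=-2,dy=-2->C; (6,8):dx=+5,dy=+6->C
  (6,9):dx=+10,dy=+11->C; (7,8):dx=+7,dy=+8->C; (7,9):dx=+12,dy=+13->C; (8,9):dx=+5,dy=+5->C
Step 2: C = 35, D = 1, total pairs = 36.
Step 3: tau = (C - D)/(n(n-1)/2) = (35 - 1)/36 = 0.944444.
Step 4: Exact two-sided p-value (enumerate n! = 362880 permutations of y under H0): p = 0.000050.
Step 5: alpha = 0.05. reject H0.

tau_b = 0.9444 (C=35, D=1), p = 0.000050, reject H0.


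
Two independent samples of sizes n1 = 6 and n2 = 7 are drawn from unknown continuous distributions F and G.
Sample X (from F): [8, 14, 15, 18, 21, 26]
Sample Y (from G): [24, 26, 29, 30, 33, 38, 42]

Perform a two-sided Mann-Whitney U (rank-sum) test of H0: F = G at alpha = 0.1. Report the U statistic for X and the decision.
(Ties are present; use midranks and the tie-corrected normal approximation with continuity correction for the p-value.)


Step 1: Combine and sort all 13 observations; assign midranks.
sorted (value, group): (8,X), (14,X), (15,X), (18,X), (21,X), (24,Y), (26,X), (26,Y), (29,Y), (30,Y), (33,Y), (38,Y), (42,Y)
ranks: 8->1, 14->2, 15->3, 18->4, 21->5, 24->6, 26->7.5, 26->7.5, 29->9, 30->10, 33->11, 38->12, 42->13
Step 2: Rank sum for X: R1 = 1 + 2 + 3 + 4 + 5 + 7.5 = 22.5.
Step 3: U_X = R1 - n1(n1+1)/2 = 22.5 - 6*7/2 = 22.5 - 21 = 1.5.
       U_Y = n1*n2 - U_X = 42 - 1.5 = 40.5.
Step 4: Ties are present, so use the tie-corrected normal approximation (with continuity correction) for the p-value.
Step 5: p-value = 0.006567; compare to alpha = 0.1. reject H0.

U_X = 1.5, p = 0.006567, reject H0 at alpha = 0.1.


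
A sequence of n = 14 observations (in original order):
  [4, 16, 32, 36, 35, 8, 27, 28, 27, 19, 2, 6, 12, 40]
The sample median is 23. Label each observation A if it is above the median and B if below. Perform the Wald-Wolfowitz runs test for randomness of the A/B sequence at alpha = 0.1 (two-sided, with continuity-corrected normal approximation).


Step 1: Compute median = 23; label A = above, B = below.
Labels in order: BBAAABAAABBBBA  (n_A = 7, n_B = 7)
Step 2: Count runs R = 6.
Step 3: Under H0 (random ordering), E[R] = 2*n_A*n_B/(n_A+n_B) + 1 = 2*7*7/14 + 1 = 8.0000.
        Var[R] = 2*n_A*n_B*(2*n_A*n_B - n_A - n_B) / ((n_A+n_B)^2 * (n_A+n_B-1)) = 8232/2548 = 3.2308.
        SD[R] = 1.7974.
Step 4: Continuity-corrected z = (R + 0.5 - E[R]) / SD[R] = (6 + 0.5 - 8.0000) / 1.7974 = -0.8345.
Step 5: Two-sided p-value via normal approximation = 2*(1 - Phi(|z|)) = 0.403986.
Step 6: alpha = 0.1. fail to reject H0.

R = 6, z = -0.8345, p = 0.403986, fail to reject H0.


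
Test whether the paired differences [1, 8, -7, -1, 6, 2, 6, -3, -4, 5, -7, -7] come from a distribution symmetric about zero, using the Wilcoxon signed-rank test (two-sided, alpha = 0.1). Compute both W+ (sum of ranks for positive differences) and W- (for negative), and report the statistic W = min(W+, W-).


Step 1: Drop any zero differences (none here) and take |d_i|.
|d| = [1, 8, 7, 1, 6, 2, 6, 3, 4, 5, 7, 7]
Step 2: Midrank |d_i| (ties get averaged ranks).
ranks: |1|->1.5, |8|->12, |7|->10, |1|->1.5, |6|->7.5, |2|->3, |6|->7.5, |3|->4, |4|->5, |5|->6, |7|->10, |7|->10
Step 3: Attach original signs; sum ranks with positive sign and with negative sign.
W+ = 1.5 + 12 + 7.5 + 3 + 7.5 + 6 = 37.5
W- = 10 + 1.5 + 4 + 5 + 10 + 10 = 40.5
(Check: W+ + W- = 78 should equal n(n+1)/2 = 78.)
Step 4: Test statistic W = min(W+, W-) = 37.5.
Step 5: Ties in |d|, so use the tie-corrected normal approximation.
        E[W] = n(n+1)/4 = 12*13/4 = 39.
        Tie groups: |d|=1 (t=2), |d|=6 (t=2), |d|=7 (t=3); sum(t^3 - t) = 36.
        Var[W] = n(n+1)(2n+1)/24 - sum(t^3-t)/48 = 3900/24 - 36/48 = 161.75.
        z = (W - E[W]) / sqrt(Var[W]) = (37.5 - 39) / 12.7181 = -0.1179.
        Two-sided p = 2*Phi(z) = 0.906113.
Step 6: alpha = 0.1. fail to reject H0.

W+ = 37.5, W- = 40.5, W = min = 37.5, p = 0.906113, fail to reject H0.


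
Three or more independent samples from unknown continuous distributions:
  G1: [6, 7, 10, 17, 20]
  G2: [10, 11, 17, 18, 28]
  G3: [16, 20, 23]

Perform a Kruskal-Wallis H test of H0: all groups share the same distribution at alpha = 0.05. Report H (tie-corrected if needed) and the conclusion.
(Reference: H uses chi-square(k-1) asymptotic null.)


Step 1: Combine all N = 13 observations and assign midranks.
sorted (value, group, rank): (6,G1,1), (7,G1,2), (10,G1,3.5), (10,G2,3.5), (11,G2,5), (16,G3,6), (17,G1,7.5), (17,G2,7.5), (18,G2,9), (20,G1,10.5), (20,G3,10.5), (23,G3,12), (28,G2,13)
Step 2: Sum ranks within each group.
R_1 = 24.5 (n_1 = 5)
R_2 = 38 (n_2 = 5)
R_3 = 28.5 (n_3 = 3)
Step 3: H = 12/(N(N+1)) * sum(R_i^2/n_i) - 3(N+1)
     = 12/(13*14) * (24.5^2/5 + 38^2/5 + 28.5^2/3) - 3*14
     = 0.065934 * 679.6 - 42
     = 2.808791.
Step 4: Ties present; correction factor C = 1 - 18/(13^3 - 13) = 0.991758. Corrected H = 2.808791 / 0.991758 = 2.832133.
Step 5: Under H0, H ~ chi^2(2); p-value = 0.242667.
Step 6: alpha = 0.05. fail to reject H0.

H = 2.8321, df = 2, p = 0.242667, fail to reject H0.


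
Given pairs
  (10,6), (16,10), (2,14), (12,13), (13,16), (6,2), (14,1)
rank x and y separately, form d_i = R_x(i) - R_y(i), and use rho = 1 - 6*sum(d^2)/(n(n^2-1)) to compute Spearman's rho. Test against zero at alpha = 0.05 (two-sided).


Step 1: Rank x and y separately (midranks; no ties here).
rank(x): 10->3, 16->7, 2->1, 12->4, 13->5, 6->2, 14->6
rank(y): 6->3, 10->4, 14->6, 13->5, 16->7, 2->2, 1->1
Step 2: d_i = R_x(i) - R_y(i); compute d_i^2.
  (3-3)^2=0, (7-4)^2=9, (1-6)^2=25, (4-5)^2=1, (5-7)^2=4, (2-2)^2=0, (6-1)^2=25
sum(d^2) = 64.
Step 3: rho = 1 - 6*64 / (7*(7^2 - 1)) = 1 - 384/336 = -0.142857.
Step 4: Under H0, t = rho * sqrt((n-2)/(1-rho^2)) = -0.3227 ~ t(5).
Step 5: Two-sided p-value from the t-distribution with 5 df = 0.759945.
Step 6: alpha = 0.05. fail to reject H0.

rho = -0.1429, p = 0.759945, fail to reject H0 at alpha = 0.05.


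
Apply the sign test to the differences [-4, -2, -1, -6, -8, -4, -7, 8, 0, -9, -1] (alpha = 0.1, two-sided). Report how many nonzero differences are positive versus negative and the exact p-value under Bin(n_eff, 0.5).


Step 1: Discard zero differences. Original n = 11; n_eff = number of nonzero differences = 10.
Nonzero differences (with sign): -4, -2, -1, -6, -8, -4, -7, +8, -9, -1
Step 2: Count signs: positive = 1, negative = 9.
Step 3: Under H0: P(positive) = 0.5, so the number of positives S ~ Bin(10, 0.5).
Step 4: Two-sided exact p-value = sum of Bin(10,0.5) probabilities at or below the observed probability = 0.021484.
Step 5: alpha = 0.1. reject H0.

n_eff = 10, pos = 1, neg = 9, p = 0.021484, reject H0.


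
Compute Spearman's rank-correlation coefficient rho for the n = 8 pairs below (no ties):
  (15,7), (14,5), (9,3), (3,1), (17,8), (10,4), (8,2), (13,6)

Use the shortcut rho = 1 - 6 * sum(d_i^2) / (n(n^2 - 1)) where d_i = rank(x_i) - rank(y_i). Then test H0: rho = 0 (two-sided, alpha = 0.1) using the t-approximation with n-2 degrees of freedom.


Step 1: Rank x and y separately (midranks; no ties here).
rank(x): 15->7, 14->6, 9->3, 3->1, 17->8, 10->4, 8->2, 13->5
rank(y): 7->7, 5->5, 3->3, 1->1, 8->8, 4->4, 2->2, 6->6
Step 2: d_i = R_x(i) - R_y(i); compute d_i^2.
  (7-7)^2=0, (6-5)^2=1, (3-3)^2=0, (1-1)^2=0, (8-8)^2=0, (4-4)^2=0, (2-2)^2=0, (5-6)^2=1
sum(d^2) = 2.
Step 3: rho = 1 - 6*2 / (8*(8^2 - 1)) = 1 - 12/504 = 0.976190.
Step 4: Under H0, t = rho * sqrt((n-2)/(1-rho^2)) = 11.0235 ~ t(6).
Step 5: Two-sided p-value from the t-distribution with 6 df = 0.000033.
Step 6: alpha = 0.1. reject H0.

rho = 0.9762, p = 0.000033, reject H0 at alpha = 0.1.


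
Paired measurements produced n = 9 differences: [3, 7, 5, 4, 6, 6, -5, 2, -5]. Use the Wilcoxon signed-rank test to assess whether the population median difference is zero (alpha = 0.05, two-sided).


Step 1: Drop any zero differences (none here) and take |d_i|.
|d| = [3, 7, 5, 4, 6, 6, 5, 2, 5]
Step 2: Midrank |d_i| (ties get averaged ranks).
ranks: |3|->2, |7|->9, |5|->5, |4|->3, |6|->7.5, |6|->7.5, |5|->5, |2|->1, |5|->5
Step 3: Attach original signs; sum ranks with positive sign and with negative sign.
W+ = 2 + 9 + 5 + 3 + 7.5 + 7.5 + 1 = 35
W- = 5 + 5 = 10
(Check: W+ + W- = 45 should equal n(n+1)/2 = 45.)
Step 4: Test statistic W = min(W+, W-) = 10.
Step 5: Ties in |d|, so use the tie-corrected normal approximation.
        E[W] = n(n+1)/4 = 9*10/4 = 22.5.
        Tie groups: |d|=5 (t=3), |d|=6 (t=2); sum(t^3 - t) = 30.
        Var[W] = n(n+1)(2n+1)/24 - sum(t^3-t)/48 = 1710/24 - 30/48 = 70.625.
        z = (W - E[W]) / sqrt(Var[W]) = (10 - 22.5) / 8.4039 = -1.4874.
        Two-sided p = 2*Phi(z) = 0.136906.
Step 6: alpha = 0.05. fail to reject H0.

W+ = 35, W- = 10, W = min = 10, p = 0.136906, fail to reject H0.


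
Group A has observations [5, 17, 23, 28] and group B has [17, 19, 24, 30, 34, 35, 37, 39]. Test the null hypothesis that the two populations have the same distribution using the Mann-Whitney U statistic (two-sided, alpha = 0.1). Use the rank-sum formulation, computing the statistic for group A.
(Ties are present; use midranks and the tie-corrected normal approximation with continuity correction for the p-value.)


Step 1: Combine and sort all 12 observations; assign midranks.
sorted (value, group): (5,X), (17,X), (17,Y), (19,Y), (23,X), (24,Y), (28,X), (30,Y), (34,Y), (35,Y), (37,Y), (39,Y)
ranks: 5->1, 17->2.5, 17->2.5, 19->4, 23->5, 24->6, 28->7, 30->8, 34->9, 35->10, 37->11, 39->12
Step 2: Rank sum for X: R1 = 1 + 2.5 + 5 + 7 = 15.5.
Step 3: U_X = R1 - n1(n1+1)/2 = 15.5 - 4*5/2 = 15.5 - 10 = 5.5.
       U_Y = n1*n2 - U_X = 32 - 5.5 = 26.5.
Step 4: Ties are present, so use the tie-corrected normal approximation (with continuity correction) for the p-value.
Step 5: p-value = 0.088869; compare to alpha = 0.1. reject H0.

U_X = 5.5, p = 0.088869, reject H0 at alpha = 0.1.


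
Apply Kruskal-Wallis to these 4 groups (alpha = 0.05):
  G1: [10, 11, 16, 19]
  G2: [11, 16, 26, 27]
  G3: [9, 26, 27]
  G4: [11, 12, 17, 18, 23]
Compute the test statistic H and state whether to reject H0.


Step 1: Combine all N = 16 observations and assign midranks.
sorted (value, group, rank): (9,G3,1), (10,G1,2), (11,G1,4), (11,G2,4), (11,G4,4), (12,G4,6), (16,G1,7.5), (16,G2,7.5), (17,G4,9), (18,G4,10), (19,G1,11), (23,G4,12), (26,G2,13.5), (26,G3,13.5), (27,G2,15.5), (27,G3,15.5)
Step 2: Sum ranks within each group.
R_1 = 24.5 (n_1 = 4)
R_2 = 40.5 (n_2 = 4)
R_3 = 30 (n_3 = 3)
R_4 = 41 (n_4 = 5)
Step 3: H = 12/(N(N+1)) * sum(R_i^2/n_i) - 3(N+1)
     = 12/(16*17) * (24.5^2/4 + 40.5^2/4 + 30^2/3 + 41^2/5) - 3*17
     = 0.044118 * 1196.33 - 51
     = 1.779044.
Step 4: Ties present; correction factor C = 1 - 42/(16^3 - 16) = 0.989706. Corrected H = 1.779044 / 0.989706 = 1.797548.
Step 5: Under H0, H ~ chi^2(3); p-value = 0.615469.
Step 6: alpha = 0.05. fail to reject H0.

H = 1.7975, df = 3, p = 0.615469, fail to reject H0.


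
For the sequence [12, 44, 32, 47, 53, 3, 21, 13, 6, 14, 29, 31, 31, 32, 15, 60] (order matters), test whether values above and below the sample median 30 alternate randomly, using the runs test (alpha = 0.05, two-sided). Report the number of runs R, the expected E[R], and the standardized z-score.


Step 1: Compute median = 30; label A = above, B = below.
Labels in order: BAAAABBBBBBAAABA  (n_A = 8, n_B = 8)
Step 2: Count runs R = 6.
Step 3: Under H0 (random ordering), E[R] = 2*n_A*n_B/(n_A+n_B) + 1 = 2*8*8/16 + 1 = 9.0000.
        Var[R] = 2*n_A*n_B*(2*n_A*n_B - n_A - n_B) / ((n_A+n_B)^2 * (n_A+n_B-1)) = 14336/3840 = 3.7333.
        SD[R] = 1.9322.
Step 4: Continuity-corrected z = (R + 0.5 - E[R]) / SD[R] = (6 + 0.5 - 9.0000) / 1.9322 = -1.2939.
Step 5: Two-sided p-value via normal approximation = 2*(1 - Phi(|z|)) = 0.195709.
Step 6: alpha = 0.05. fail to reject H0.

R = 6, z = -1.2939, p = 0.195709, fail to reject H0.


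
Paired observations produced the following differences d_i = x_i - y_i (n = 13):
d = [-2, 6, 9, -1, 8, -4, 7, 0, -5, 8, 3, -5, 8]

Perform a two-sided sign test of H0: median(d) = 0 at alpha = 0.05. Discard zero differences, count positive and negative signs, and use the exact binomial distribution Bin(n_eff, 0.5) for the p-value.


Step 1: Discard zero differences. Original n = 13; n_eff = number of nonzero differences = 12.
Nonzero differences (with sign): -2, +6, +9, -1, +8, -4, +7, -5, +8, +3, -5, +8
Step 2: Count signs: positive = 7, negative = 5.
Step 3: Under H0: P(positive) = 0.5, so the number of positives S ~ Bin(12, 0.5).
Step 4: Two-sided exact p-value = sum of Bin(12,0.5) probabilities at or below the observed probability = 0.774414.
Step 5: alpha = 0.05. fail to reject H0.

n_eff = 12, pos = 7, neg = 5, p = 0.774414, fail to reject H0.


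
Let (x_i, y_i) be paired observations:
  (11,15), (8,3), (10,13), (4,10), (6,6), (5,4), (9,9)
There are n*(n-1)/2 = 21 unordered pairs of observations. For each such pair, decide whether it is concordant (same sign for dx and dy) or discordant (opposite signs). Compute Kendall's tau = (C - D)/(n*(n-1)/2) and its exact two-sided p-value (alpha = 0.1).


Step 1: Enumerate the 21 unordered pairs (i,j) with i<j and classify each by sign(x_j-x_i) * sign(y_j-y_i).
  (1,2):dx=-3,dy=-12->C; (1,3):dx=-1,dy=-2->C; (1,4):dx=-7,dy=-5->C; (1,5):dx=-5,dy=-9->C
  (1,6):dx=-6,dy=-11->C; (1,7):dx=-2,dy=-6->C; (2,3):dx=+2,dy=+10->C; (2,4):dx=-4,dy=+7->D
  (2,5):dx=-2,dy=+3->D; (2,6):dx=-3,dy=+1->D; (2,7):dx=+1,dy=+6->C; (3,4):dx=-6,dy=-3->C
  (3,5):dx=-4,dy=-7->C; (3,6):dx=-5,dy=-9->C; (3,7):dx=-1,dy=-4->C; (4,5):dx=+2,dy=-4->D
  (4,6):dx=+1,dy=-6->D; (4,7):dx=+5,dy=-1->D; (5,6):dx=-1,dy=-2->C; (5,7):dx=+3,dy=+3->C
  (6,7):dx=+4,dy=+5->C
Step 2: C = 15, D = 6, total pairs = 21.
Step 3: tau = (C - D)/(n(n-1)/2) = (15 - 6)/21 = 0.428571.
Step 4: Exact two-sided p-value (enumerate n! = 5040 permutations of y under H0): p = 0.238889.
Step 5: alpha = 0.1. fail to reject H0.

tau_b = 0.4286 (C=15, D=6), p = 0.238889, fail to reject H0.


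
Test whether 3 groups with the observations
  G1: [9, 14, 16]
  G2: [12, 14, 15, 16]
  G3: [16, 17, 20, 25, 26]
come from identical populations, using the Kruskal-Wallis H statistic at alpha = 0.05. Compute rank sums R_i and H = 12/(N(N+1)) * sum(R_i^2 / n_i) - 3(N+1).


Step 1: Combine all N = 12 observations and assign midranks.
sorted (value, group, rank): (9,G1,1), (12,G2,2), (14,G1,3.5), (14,G2,3.5), (15,G2,5), (16,G1,7), (16,G2,7), (16,G3,7), (17,G3,9), (20,G3,10), (25,G3,11), (26,G3,12)
Step 2: Sum ranks within each group.
R_1 = 11.5 (n_1 = 3)
R_2 = 17.5 (n_2 = 4)
R_3 = 49 (n_3 = 5)
Step 3: H = 12/(N(N+1)) * sum(R_i^2/n_i) - 3(N+1)
     = 12/(12*13) * (11.5^2/3 + 17.5^2/4 + 49^2/5) - 3*13
     = 0.076923 * 600.846 - 39
     = 7.218910.
Step 4: Ties present; correction factor C = 1 - 30/(12^3 - 12) = 0.982517. Corrected H = 7.218910 / 0.982517 = 7.347361.
Step 5: Under H0, H ~ chi^2(2); p-value = 0.025383.
Step 6: alpha = 0.05. reject H0.

H = 7.3474, df = 2, p = 0.025383, reject H0.


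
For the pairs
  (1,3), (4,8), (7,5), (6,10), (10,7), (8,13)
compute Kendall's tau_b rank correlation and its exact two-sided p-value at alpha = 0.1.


Step 1: Enumerate the 15 unordered pairs (i,j) with i<j and classify each by sign(x_j-x_i) * sign(y_j-y_i).
  (1,2):dx=+3,dy=+5->C; (1,3):dx=+6,dy=+2->C; (1,4):dx=+5,dy=+7->C; (1,5):dx=+9,dy=+4->C
  (1,6):dx=+7,dy=+10->C; (2,3):dx=+3,dy=-3->D; (2,4):dx=+2,dy=+2->C; (2,5):dx=+6,dy=-1->D
  (2,6):dx=+4,dy=+5->C; (3,4):dx=-1,dy=+5->D; (3,5):dx=+3,dy=+2->C; (3,6):dx=+1,dy=+8->C
  (4,5):dx=+4,dy=-3->D; (4,6):dx=+2,dy=+3->C; (5,6):dx=-2,dy=+6->D
Step 2: C = 10, D = 5, total pairs = 15.
Step 3: tau = (C - D)/(n(n-1)/2) = (10 - 5)/15 = 0.333333.
Step 4: Exact two-sided p-value (enumerate n! = 720 permutations of y under H0): p = 0.469444.
Step 5: alpha = 0.1. fail to reject H0.

tau_b = 0.3333 (C=10, D=5), p = 0.469444, fail to reject H0.


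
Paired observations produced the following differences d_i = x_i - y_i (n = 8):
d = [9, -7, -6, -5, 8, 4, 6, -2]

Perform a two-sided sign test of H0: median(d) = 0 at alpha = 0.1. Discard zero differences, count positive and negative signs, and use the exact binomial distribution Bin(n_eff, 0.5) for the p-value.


Step 1: Discard zero differences. Original n = 8; n_eff = number of nonzero differences = 8.
Nonzero differences (with sign): +9, -7, -6, -5, +8, +4, +6, -2
Step 2: Count signs: positive = 4, negative = 4.
Step 3: Under H0: P(positive) = 0.5, so the number of positives S ~ Bin(8, 0.5).
Step 4: Two-sided exact p-value = sum of Bin(8,0.5) probabilities at or below the observed probability = 1.000000.
Step 5: alpha = 0.1. fail to reject H0.

n_eff = 8, pos = 4, neg = 4, p = 1.000000, fail to reject H0.


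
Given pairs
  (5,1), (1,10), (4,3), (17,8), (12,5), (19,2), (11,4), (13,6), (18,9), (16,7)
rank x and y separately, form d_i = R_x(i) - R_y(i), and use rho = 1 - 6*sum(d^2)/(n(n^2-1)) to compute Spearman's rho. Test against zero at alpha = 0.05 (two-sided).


Step 1: Rank x and y separately (midranks; no ties here).
rank(x): 5->3, 1->1, 4->2, 17->8, 12->5, 19->10, 11->4, 13->6, 18->9, 16->7
rank(y): 1->1, 10->10, 3->3, 8->8, 5->5, 2->2, 4->4, 6->6, 9->9, 7->7
Step 2: d_i = R_x(i) - R_y(i); compute d_i^2.
  (3-1)^2=4, (1-10)^2=81, (2-3)^2=1, (8-8)^2=0, (5-5)^2=0, (10-2)^2=64, (4-4)^2=0, (6-6)^2=0, (9-9)^2=0, (7-7)^2=0
sum(d^2) = 150.
Step 3: rho = 1 - 6*150 / (10*(10^2 - 1)) = 1 - 900/990 = 0.090909.
Step 4: Under H0, t = rho * sqrt((n-2)/(1-rho^2)) = 0.2582 ~ t(8).
Step 5: Two-sided p-value from the t-distribution with 8 df = 0.802772.
Step 6: alpha = 0.05. fail to reject H0.

rho = 0.0909, p = 0.802772, fail to reject H0 at alpha = 0.05.


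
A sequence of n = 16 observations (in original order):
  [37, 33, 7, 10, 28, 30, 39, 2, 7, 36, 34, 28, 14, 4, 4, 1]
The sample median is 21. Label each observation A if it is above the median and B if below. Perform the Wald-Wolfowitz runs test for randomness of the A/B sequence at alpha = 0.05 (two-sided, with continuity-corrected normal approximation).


Step 1: Compute median = 21; label A = above, B = below.
Labels in order: AABBAAABBAAABBBB  (n_A = 8, n_B = 8)
Step 2: Count runs R = 6.
Step 3: Under H0 (random ordering), E[R] = 2*n_A*n_B/(n_A+n_B) + 1 = 2*8*8/16 + 1 = 9.0000.
        Var[R] = 2*n_A*n_B*(2*n_A*n_B - n_A - n_B) / ((n_A+n_B)^2 * (n_A+n_B-1)) = 14336/3840 = 3.7333.
        SD[R] = 1.9322.
Step 4: Continuity-corrected z = (R + 0.5 - E[R]) / SD[R] = (6 + 0.5 - 9.0000) / 1.9322 = -1.2939.
Step 5: Two-sided p-value via normal approximation = 2*(1 - Phi(|z|)) = 0.195709.
Step 6: alpha = 0.05. fail to reject H0.

R = 6, z = -1.2939, p = 0.195709, fail to reject H0.
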